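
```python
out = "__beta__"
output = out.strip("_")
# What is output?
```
Trace:
  out='__beta__'
  out='__beta__', output='beta'

Final answer: 'beta'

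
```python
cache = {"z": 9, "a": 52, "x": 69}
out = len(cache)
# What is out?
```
Trace:
  cache={'z': 9, 'a': 52, 'x': 69}
  cache={'z': 9, 'a': 52, 'x': 69}, out=3

Final answer: 3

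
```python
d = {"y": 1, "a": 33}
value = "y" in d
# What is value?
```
Trace:
  d={'y': 1, 'a': 33}
  d={'y': 1, 'a': 33}, value=True

Final answer: True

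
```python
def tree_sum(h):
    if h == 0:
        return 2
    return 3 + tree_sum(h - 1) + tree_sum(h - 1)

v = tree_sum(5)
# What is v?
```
Call trace (a repeated sub-call is expanded the first time; later identical calls just restate its return value):
tree_sum(h=5)
  tree_sum(h=4)
    tree_sum(h=3)
      tree_sum(h=2)
        tree_sum(h=1)
          tree_sum(h=0)
          -> return 2
          tree_sum(h=0)
          -> return 2
        -> return 7
        tree_sum(h=1) -> return 7  (same call as traced above)
      -> return 17
      tree_sum(h=2) -> return 17  (same call as traced above)
    -> return 37
    tree_sum(h=3) -> return 37  (same call as traced above)
  -> return 77
  tree_sum(h=4) -> return 77  (same call as traced above)
-> return 157

Final answer: 157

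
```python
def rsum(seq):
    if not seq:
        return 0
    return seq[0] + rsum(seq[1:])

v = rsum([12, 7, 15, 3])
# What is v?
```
Call trace:
rsum(seq=[12, 7, 15, 3])
  rsum(seq=[7, 15, 3])
    rsum(seq=[15, 3])
      rsum(seq=[3])
        rsum(seq=[])
        -> return 0
      -> return 3
    -> return 18
  -> return 25
-> return 37

Final answer: 37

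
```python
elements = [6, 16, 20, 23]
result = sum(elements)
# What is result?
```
Trace:
  elements=[6, 16, 20, 23]
  elements=[6, 16, 20, 23], result=65

Final answer: 65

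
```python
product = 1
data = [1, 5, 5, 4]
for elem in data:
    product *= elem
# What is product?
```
Trace:
  product=1
  product=1, elem=1
  product=5, elem=5
  product=25, elem=5
  product=100, elem=4

Final answer: 100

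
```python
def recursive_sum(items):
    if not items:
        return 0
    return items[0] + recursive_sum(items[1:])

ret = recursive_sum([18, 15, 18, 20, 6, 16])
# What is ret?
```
Call trace:
recursive_sum(items=[18, 15, 18, 20, 6, 16])
  recursive_sum(items=[15, 18, 20, 6, 16])
    recursive_sum(items=[18, 20, 6, 16])
      recursive_sum(items=[20, 6, 16])
        recursive_sum(items=[6, 16])
          recursive_sum(items=[16])
            recursive_sum(items=[])
            -> return 0
          -> return 16
        -> return 22
      -> return 42
    -> return 60
  -> return 75
-> return 93

Final answer: 93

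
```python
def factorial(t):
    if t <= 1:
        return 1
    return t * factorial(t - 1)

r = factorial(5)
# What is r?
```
Call trace:
factorial(t=5)
  factorial(t=4)
    factorial(t=3)
      factorial(t=2)
        factorial(t=1)
        -> return 1
      -> return 2
    -> return 6
  -> return 24
-> return 120

Final answer: 120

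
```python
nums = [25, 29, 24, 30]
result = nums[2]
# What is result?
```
Trace:
  nums=[25, 29, 24, 30]
  nums=[25, 29, 24, 30], result=24

Final answer: 24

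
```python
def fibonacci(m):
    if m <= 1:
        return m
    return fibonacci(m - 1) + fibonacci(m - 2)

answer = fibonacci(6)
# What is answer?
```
Call trace (a repeated sub-call is expanded the first time; later identical calls just restate its return value):
fibonacci(m=6)
  fibonacci(m=5)
    fibonacci(m=4)
      fibonacci(m=3)
        fibonacci(m=2)
          fibonacci(m=1)
          -> return 1
          fibonacci(m=0)
          -> return 0
        -> return 1
        fibonacci(m=1)
        -> return 1
      -> return 2
      fibonacci(m=2) -> return 1  (same call as traced above)
    -> return 3
    fibonacci(m=3) -> return 2  (same call as traced above)
  -> return 5
  fibonacci(m=4) -> return 3  (same call as traced above)
-> return 8

Final answer: 8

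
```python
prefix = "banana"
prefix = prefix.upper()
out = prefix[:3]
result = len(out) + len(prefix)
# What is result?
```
Trace:
  prefix='banana'
  prefix='BANANA'
  prefix='BANANA', out='BAN'
  prefix='BANANA', out='BAN', result=9

Final answer: 9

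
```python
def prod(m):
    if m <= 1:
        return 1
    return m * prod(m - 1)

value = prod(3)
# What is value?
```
Call trace:
prod(m=3)
  prod(m=2)
    prod(m=1)
    -> return 1
  -> return 2
-> return 6

Final answer: 6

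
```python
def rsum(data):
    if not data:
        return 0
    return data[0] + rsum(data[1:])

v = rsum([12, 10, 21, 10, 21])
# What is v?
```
Call trace:
rsum(data=[12, 10, 21, 10, 21])
  rsum(data=[10, 21, 10, 21])
    rsum(data=[21, 10, 21])
      rsum(data=[10, 21])
        rsum(data=[21])
          rsum(data=[])
          -> return 0
        -> return 21
      -> return 31
    -> return 52
  -> return 62
-> return 74

Final answer: 74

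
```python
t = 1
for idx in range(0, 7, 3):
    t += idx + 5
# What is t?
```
Trace:
  t=1
  t=6, idx=0
  t=14, idx=3
  t=25, idx=6

Final answer: 25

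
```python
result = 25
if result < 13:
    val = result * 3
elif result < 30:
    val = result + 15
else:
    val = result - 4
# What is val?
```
Trace:
  result=25
  result=25, val=40

Final answer: 40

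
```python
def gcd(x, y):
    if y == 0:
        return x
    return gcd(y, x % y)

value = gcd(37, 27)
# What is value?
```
Call trace:
gcd(x=37, y=27)
  gcd(x=27, y=10)
    gcd(x=10, y=7)
      gcd(x=7, y=3)
        gcd(x=3, y=1)
          gcd(x=1, y=0)
          -> return 1
        -> return 1
      -> return 1
    -> return 1
  -> return 1
-> return 1

Final answer: 1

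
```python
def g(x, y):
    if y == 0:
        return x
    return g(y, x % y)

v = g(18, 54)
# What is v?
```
Call trace:
g(x=18, y=54)
  g(x=54, y=18)
    g(x=18, y=0)
    -> return 18
  -> return 18
-> return 18

Final answer: 18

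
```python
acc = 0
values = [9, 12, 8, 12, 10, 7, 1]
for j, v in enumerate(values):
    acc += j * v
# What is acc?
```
Trace:
  acc=0
  acc=0, j=0, v=9
  acc=12, j=1, v=12
  acc=28, j=2, v=8
  acc=64, j=3, v=12
  acc=104, j=4, v=10
  acc=139, j=5, v=7
  acc=145, j=6, v=1

Final answer: 145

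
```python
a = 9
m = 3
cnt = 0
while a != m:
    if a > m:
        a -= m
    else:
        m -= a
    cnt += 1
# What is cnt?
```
Trace:
  a=9
  a=9, m=3
  a=9, m=3, cnt=0
  a=6, m=3, cnt=1
  a=3, m=3, cnt=2

Final answer: 2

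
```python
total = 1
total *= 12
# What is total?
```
Trace:
  total=1
  total=12

Final answer: 12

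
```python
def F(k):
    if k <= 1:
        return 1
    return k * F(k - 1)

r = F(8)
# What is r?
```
Call trace:
F(k=8)
  F(k=7)
    F(k=6)
      F(k=5)
        F(k=4)
          F(k=3)
            F(k=2)
              F(k=1)
              -> return 1
            -> return 2
          -> return 6
        -> return 24
      -> return 120
    -> return 720
  -> return 5040
-> return 40320

Final answer: 40320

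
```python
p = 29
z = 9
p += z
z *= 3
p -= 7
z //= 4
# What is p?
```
Trace:
  p=29
  p=29, z=9
  p=38, z=9
  p=38, z=27
  p=31, z=27
  p=31, z=6

Final answer: 31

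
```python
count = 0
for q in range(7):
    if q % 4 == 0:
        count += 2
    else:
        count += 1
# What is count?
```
Trace:
  count=0
  count=2, q=0
  count=3, q=1
  count=4, q=2
  count=5, q=3
  count=7, q=4
  count=8, q=5
  count=9, q=6

Final answer: 9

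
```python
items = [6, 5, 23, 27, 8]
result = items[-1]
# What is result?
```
Trace:
  items=[6, 5, 23, 27, 8]
  items=[6, 5, 23, 27, 8], result=8

Final answer: 8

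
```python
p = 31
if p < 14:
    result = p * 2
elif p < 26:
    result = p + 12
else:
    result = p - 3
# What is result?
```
Trace:
  p=31
  p=31, result=28

Final answer: 28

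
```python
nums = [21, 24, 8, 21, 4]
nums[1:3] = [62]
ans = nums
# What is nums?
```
Trace:
  nums=[21, 24, 8, 21, 4]
  nums=[21, 62, 21, 4]
  nums=[21, 62, 21, 4], ans=[21, 62, 21, 4]

Final answer: [21, 62, 21, 4]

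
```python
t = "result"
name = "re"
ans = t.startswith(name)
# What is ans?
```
Trace:
  t='result'
  t='result', name='re'
  t='result', name='re', ans=True

Final answer: True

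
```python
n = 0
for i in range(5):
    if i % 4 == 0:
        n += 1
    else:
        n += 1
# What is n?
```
Trace:
  n=0
  n=1, i=0
  n=2, i=1
  n=3, i=2
  n=4, i=3
  n=5, i=4

Final answer: 5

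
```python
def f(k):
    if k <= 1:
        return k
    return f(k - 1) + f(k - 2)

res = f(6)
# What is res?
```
Call trace (a repeated sub-call is expanded the first time; later identical calls just restate its return value):
f(k=6)
  f(k=5)
    f(k=4)
      f(k=3)
        f(k=2)
          f(k=1)
          -> return 1
          f(k=0)
          -> return 0
        -> return 1
        f(k=1)
        -> return 1
      -> return 2
      f(k=2) -> return 1  (same call as traced above)
    -> return 3
    f(k=3) -> return 2  (same call as traced above)
  -> return 5
  f(k=4) -> return 3  (same call as traced above)
-> return 8

Final answer: 8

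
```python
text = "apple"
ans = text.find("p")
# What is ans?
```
Trace:
  text='apple'
  text='apple', ans=1

Final answer: 1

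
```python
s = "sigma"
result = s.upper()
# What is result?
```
Trace:
  s='sigma'
  s='sigma', result='SIGMA'

Final answer: 'SIGMA'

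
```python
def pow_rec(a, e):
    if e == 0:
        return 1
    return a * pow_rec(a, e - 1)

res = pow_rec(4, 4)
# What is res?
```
Call trace:
pow_rec(a=4, e=4)
  pow_rec(a=4, e=3)
    pow_rec(a=4, e=2)
      pow_rec(a=4, e=1)
        pow_rec(a=4, e=0)
        -> return 1
      -> return 4
    -> return 16
  -> return 64
-> return 256

Final answer: 256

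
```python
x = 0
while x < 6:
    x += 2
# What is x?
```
Trace:
  x=0
  x=2
  x=4
  x=6

Final answer: 6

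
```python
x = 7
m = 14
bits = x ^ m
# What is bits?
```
Trace:
  x=7
  x=7, m=14
  x=7, m=14, bits=9

Final answer: 9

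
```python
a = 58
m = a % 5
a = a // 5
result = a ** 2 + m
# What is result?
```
Trace:
  a=58
  a=58, m=3
  a=11, m=3
  a=11, m=3, result=124

Final answer: 124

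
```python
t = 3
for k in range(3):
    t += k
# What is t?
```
Trace:
  t=3
  t=3, k=0
  t=4, k=1
  t=6, k=2

Final answer: 6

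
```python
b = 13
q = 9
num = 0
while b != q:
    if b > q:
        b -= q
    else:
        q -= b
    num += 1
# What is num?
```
Trace:
  b=13
  b=13, q=9
  b=13, q=9, num=0
  b=4, q=9, num=1
  b=4, q=5, num=2
  b=4, q=1, num=3
  b=3, q=1, num=4
  b=2, q=1, num=5
  b=1, q=1, num=6

Final answer: 6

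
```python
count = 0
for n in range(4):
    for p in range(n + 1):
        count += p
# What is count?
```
Trace:
  count=0
  count=0, n=0, p=0
  count=0, n=1, p=0
  count=1, n=1, p=1
  count=1, n=2, p=0
  count=2, n=2, p=1
  count=4, n=2, p=2
  count=4, n=3, p=0
  count=5, n=3, p=1
  count=7, n=3, p=2
  count=10, n=3, p=3

Final answer: 10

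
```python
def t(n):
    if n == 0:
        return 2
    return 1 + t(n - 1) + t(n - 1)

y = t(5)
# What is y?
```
Call trace (a repeated sub-call is expanded the first time; later identical calls just restate its return value):
t(n=5)
  t(n=4)
    t(n=3)
      t(n=2)
        t(n=1)
          t(n=0)
          -> return 2
          t(n=0)
          -> return 2
        -> return 5
        t(n=1) -> return 5  (same call as traced above)
      -> return 11
      t(n=2) -> return 11  (same call as traced above)
    -> return 23
    t(n=3) -> return 23  (same call as traced above)
  -> return 47
  t(n=4) -> return 47  (same call as traced above)
-> return 95

Final answer: 95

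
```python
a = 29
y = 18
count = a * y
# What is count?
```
Trace:
  a=29
  a=29, y=18
  a=29, y=18, count=522

Final answer: 522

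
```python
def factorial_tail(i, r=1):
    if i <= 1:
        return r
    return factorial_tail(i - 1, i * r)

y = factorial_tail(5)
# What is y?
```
Call trace:
factorial_tail(i=5, r=1)
  factorial_tail(i=4, r=5)
    factorial_tail(i=3, r=20)
      factorial_tail(i=2, r=60)
        factorial_tail(i=1, r=120)
        -> return 120
      -> return 120
    -> return 120
  -> return 120
-> return 120

Final answer: 120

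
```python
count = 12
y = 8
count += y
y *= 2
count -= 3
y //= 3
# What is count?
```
Trace:
  count=12
  count=12, y=8
  count=20, y=8
  count=20, y=16
  count=17, y=16
  count=17, y=5

Final answer: 17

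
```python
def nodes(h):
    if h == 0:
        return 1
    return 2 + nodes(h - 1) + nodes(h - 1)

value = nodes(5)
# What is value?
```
Call trace (a repeated sub-call is expanded the first time; later identical calls just restate its return value):
nodes(h=5)
  nodes(h=4)
    nodes(h=3)
      nodes(h=2)
        nodes(h=1)
          nodes(h=0)
          -> return 1
          nodes(h=0)
          -> return 1
        -> return 4
        nodes(h=1) -> return 4  (same call as traced above)
      -> return 10
      nodes(h=2) -> return 10  (same call as traced above)
    -> return 22
    nodes(h=3) -> return 22  (same call as traced above)
  -> return 46
  nodes(h=4) -> return 46  (same call as traced above)
-> return 94

Final answer: 94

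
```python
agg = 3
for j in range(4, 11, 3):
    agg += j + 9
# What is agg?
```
Trace:
  agg=3
  agg=16, j=4
  agg=32, j=7
  agg=51, j=10

Final answer: 51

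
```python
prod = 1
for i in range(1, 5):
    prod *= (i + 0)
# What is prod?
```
Trace:
  prod=1
  prod=1, i=1
  prod=2, i=2
  prod=6, i=3
  prod=24, i=4

Final answer: 24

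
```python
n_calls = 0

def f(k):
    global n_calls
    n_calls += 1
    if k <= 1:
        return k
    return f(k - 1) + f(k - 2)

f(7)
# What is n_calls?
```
Call trace (a repeated sub-call is expanded the first time; later identical calls just restate its return value):
f(k=7)
  f(k=6)
    f(k=5)
      f(k=4)
        f(k=3)
          f(k=2)
            f(k=1)
            -> return 1
            f(k=0)
            -> return 0
          -> return 1
          f(k=1)
          -> return 1
        -> return 2
        f(k=2) -> return 1  (same call as traced above)
      -> return 3
      f(k=3) -> return 2  (same call as traced above)
    -> return 5
    f(k=4) -> return 3  (same call as traced above)
  -> return 8
  f(k=5) -> return 5  (same call as traced above)
-> return 13

n_calls is incremented once per call, so count the calls in each subtree. Let C(k) = number of calls made by f(k).
C(0) = C(1) = 1 (base case, no recursion); C(k) = 1 + C(k - 1) + C(k - 2) otherwise.
C(2) = 1 + C(1) + C(0) = 1 + 1 + 1 = 3
C(3) = 1 + C(2) + C(1) = 1 + 3 + 1 = 5
C(4) = 1 + C(3) + C(2) = 1 + 5 + 3 = 9
C(5) = 1 + C(4) + C(3) = 1 + 9 + 5 = 15
C(6) = 1 + C(5) + C(4) = 1 + 15 + 9 = 25
C(7) = 1 + C(6) + C(5) = 1 + 25 + 15 = 41
n_calls = C(7) = 41

Final answer: 41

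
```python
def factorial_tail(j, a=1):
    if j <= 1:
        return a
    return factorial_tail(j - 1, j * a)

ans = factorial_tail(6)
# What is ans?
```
Call trace:
factorial_tail(j=6, a=1)
  factorial_tail(j=5, a=6)
    factorial_tail(j=4, a=30)
      factorial_tail(j=3, a=120)
        factorial_tail(j=2, a=360)
          factorial_tail(j=1, a=720)
          -> return 720
        -> return 720
      -> return 720
    -> return 720
  -> return 720
-> return 720

Final answer: 720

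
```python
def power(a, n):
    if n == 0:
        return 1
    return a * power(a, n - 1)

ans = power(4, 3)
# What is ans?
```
Call trace:
power(a=4, n=3)
  power(a=4, n=2)
    power(a=4, n=1)
      power(a=4, n=0)
      -> return 1
    -> return 4
  -> return 16
-> return 64

Final answer: 64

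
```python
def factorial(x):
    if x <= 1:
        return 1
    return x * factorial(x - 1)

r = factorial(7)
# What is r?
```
Call trace:
factorial(x=7)
  factorial(x=6)
    factorial(x=5)
      factorial(x=4)
        factorial(x=3)
          factorial(x=2)
            factorial(x=1)
            -> return 1
          -> return 2
        -> return 6
      -> return 24
    -> return 120
  -> return 720
-> return 5040

Final answer: 5040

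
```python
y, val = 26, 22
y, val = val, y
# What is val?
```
Trace:
  y=26, val=22
  y=22, val=26

Final answer: 26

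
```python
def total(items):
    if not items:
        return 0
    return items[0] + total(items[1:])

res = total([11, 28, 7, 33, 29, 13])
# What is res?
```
Call trace:
total(items=[11, 28, 7, 33, 29, 13])
  total(items=[28, 7, 33, 29, 13])
    total(items=[7, 33, 29, 13])
      total(items=[33, 29, 13])
        total(items=[29, 13])
          total(items=[13])
            total(items=[])
            -> return 0
          -> return 13
        -> return 42
      -> return 75
    -> return 82
  -> return 110
-> return 121

Final answer: 121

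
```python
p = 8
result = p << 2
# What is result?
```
Trace:
  p=8
  p=8, result=32

Final answer: 32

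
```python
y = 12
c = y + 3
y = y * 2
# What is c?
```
Trace:
  y=12
  y=12, c=15
  y=24, c=15

Final answer: 15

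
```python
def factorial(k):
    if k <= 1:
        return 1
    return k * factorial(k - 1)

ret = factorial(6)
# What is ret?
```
Call trace:
factorial(k=6)
  factorial(k=5)
    factorial(k=4)
      factorial(k=3)
        factorial(k=2)
          factorial(k=1)
          -> return 1
        -> return 2
      -> return 6
    -> return 24
  -> return 120
-> return 720

Final answer: 720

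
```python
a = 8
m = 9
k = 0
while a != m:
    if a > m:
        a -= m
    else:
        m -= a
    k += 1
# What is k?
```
Trace:
  a=8
  a=8, m=9
  a=8, m=9, k=0
  a=8, m=1, k=1
  a=7, m=1, k=2
  a=6, m=1, k=3
  a=5, m=1, k=4
  a=4, m=1, k=5
  a=3, m=1, k=6
  a=2, m=1, k=7
  a=1, m=1, k=8

Final answer: 8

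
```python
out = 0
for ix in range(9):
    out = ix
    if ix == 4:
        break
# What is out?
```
Trace:
  out=0
  out=0, ix=0
  out=1, ix=1
  out=2, ix=2
  out=3, ix=3
  out=4, ix=4

Final answer: 4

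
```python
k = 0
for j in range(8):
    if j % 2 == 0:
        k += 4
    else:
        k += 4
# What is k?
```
Trace:
  k=0
  k=4, j=0
  k=8, j=1
  k=12, j=2
  k=16, j=3
  k=20, j=4
  k=24, j=5
  k=28, j=6
  k=32, j=7

Final answer: 32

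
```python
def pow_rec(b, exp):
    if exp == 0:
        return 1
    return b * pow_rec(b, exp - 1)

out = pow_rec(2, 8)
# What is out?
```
Call trace:
pow_rec(b=2, exp=8)
  pow_rec(b=2, exp=7)
    pow_rec(b=2, exp=6)
      pow_rec(b=2, exp=5)
        pow_rec(b=2, exp=4)
          pow_rec(b=2, exp=3)
            pow_rec(b=2, exp=2)
              pow_rec(b=2, exp=1)
                pow_rec(b=2, exp=0)
                -> return 1
              -> return 2
            -> return 4
          -> return 8
        -> return 16
      -> return 32
    -> return 64
  -> return 128
-> return 256

Final answer: 256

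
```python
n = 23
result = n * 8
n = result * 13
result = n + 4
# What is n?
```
Trace:
  n=23
  n=23, result=184
  n=2392, result=184
  n=2392, result=2396

Final answer: 2392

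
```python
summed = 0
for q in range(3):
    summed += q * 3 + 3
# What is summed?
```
Trace:
  summed=0
  summed=3, q=0
  summed=9, q=1
  summed=18, q=2

Final answer: 18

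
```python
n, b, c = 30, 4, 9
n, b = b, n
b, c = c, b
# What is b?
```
Trace:
  n=30, b=4, c=9
  n=4, b=30, c=9
  n=4, b=9, c=30

Final answer: 9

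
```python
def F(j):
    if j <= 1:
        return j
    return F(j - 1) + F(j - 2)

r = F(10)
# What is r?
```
Call trace (a repeated sub-call is expanded the first time; later identical calls just restate its return value):
F(j=10)
  F(j=9)
    F(j=8)
      F(j=7)
        F(j=6)
          F(j=5)
            F(j=4)
              F(j=3)
                F(j=2)
                  F(j=1)
                  -> return 1
                  F(j=0)
                  -> return 0
                -> return 1
                F(j=1)
                -> return 1
              -> return 2
              F(j=2) -> return 1  (same call as traced above)
            -> return 3
            F(j=3) -> return 2  (same call as traced above)
          -> return 5
          F(j=4) -> return 3  (same call as traced above)
        -> return 8
        F(j=5) -> return 5  (same call as traced above)
      -> return 13
      F(j=6) -> return 8  (same call as traced above)
    -> return 21
    F(j=7) -> return 13  (same call as traced above)
  -> return 34
  F(j=8) -> return 21  (same call as traced above)
-> return 55

Final answer: 55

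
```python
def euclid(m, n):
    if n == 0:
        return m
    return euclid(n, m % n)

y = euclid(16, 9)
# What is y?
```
Call trace:
euclid(m=16, n=9)
  euclid(m=9, n=7)
    euclid(m=7, n=2)
      euclid(m=2, n=1)
        euclid(m=1, n=0)
        -> return 1
      -> return 1
    -> return 1
  -> return 1
-> return 1

Final answer: 1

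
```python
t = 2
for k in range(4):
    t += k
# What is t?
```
Trace:
  t=2
  t=2, k=0
  t=3, k=1
  t=5, k=2
  t=8, k=3

Final answer: 8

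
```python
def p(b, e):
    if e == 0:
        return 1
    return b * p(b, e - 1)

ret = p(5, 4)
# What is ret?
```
Call trace:
p(b=5, e=4)
  p(b=5, e=3)
    p(b=5, e=2)
      p(b=5, e=1)
        p(b=5, e=0)
        -> return 1
      -> return 5
    -> return 25
  -> return 125
-> return 625

Final answer: 625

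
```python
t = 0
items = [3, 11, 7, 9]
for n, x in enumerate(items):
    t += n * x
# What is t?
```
Trace:
  t=0
  t=0, n=0, x=3
  t=11, n=1, x=11
  t=25, n=2, x=7
  t=52, n=3, x=9

Final answer: 52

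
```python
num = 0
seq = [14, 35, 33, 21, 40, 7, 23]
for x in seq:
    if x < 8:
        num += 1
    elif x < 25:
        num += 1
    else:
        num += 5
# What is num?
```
Trace:
  num=0
  num=1, x=14
  num=6, x=35
  num=11, x=33
  num=12, x=21
  num=17, x=40
  num=18, x=7
  num=19, x=23

Final answer: 19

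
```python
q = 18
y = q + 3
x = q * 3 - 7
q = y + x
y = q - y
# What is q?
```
Trace:
  q=18
  q=18, y=21
  q=18, y=21, x=47
  q=68, y=21, x=47
  q=68, y=47, x=47

Final answer: 68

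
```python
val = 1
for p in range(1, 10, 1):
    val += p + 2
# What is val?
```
Trace:
  val=1
  val=4, p=1
  val=8, p=2
  val=13, p=3
  val=19, p=4
  val=26, p=5
  val=34, p=6
  val=43, p=7
  val=53, p=8
  val=64, p=9

Final answer: 64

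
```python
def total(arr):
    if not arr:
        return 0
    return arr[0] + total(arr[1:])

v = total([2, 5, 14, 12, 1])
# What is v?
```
Call trace:
total(arr=[2, 5, 14, 12, 1])
  total(arr=[5, 14, 12, 1])
    total(arr=[14, 12, 1])
      total(arr=[12, 1])
        total(arr=[1])
          total(arr=[])
          -> return 0
        -> return 1
      -> return 13
    -> return 27
  -> return 32
-> return 34

Final answer: 34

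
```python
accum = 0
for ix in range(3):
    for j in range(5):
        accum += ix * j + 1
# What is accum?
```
Trace:
  accum=0
  accum=1, ix=0, j=0
  accum=2, ix=0, j=1
  accum=3, ix=0, j=2
  accum=4, ix=0, j=3
  accum=5, ix=0, j=4
  accum=6, ix=1, j=0
  accum=8, ix=1, j=1
  accum=11, ix=1, j=2
  accum=15, ix=1, j=3
  accum=20, ix=1, j=4
  accum=21, ix=2, j=0
  accum=24, ix=2, j=1
  accum=29, ix=2, j=2
  accum=36, ix=2, j=3
  accum=45, ix=2, j=4

Final answer: 45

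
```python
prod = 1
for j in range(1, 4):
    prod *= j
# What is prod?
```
Trace:
  prod=1
  prod=1, j=1
  prod=2, j=2
  prod=6, j=3

Final answer: 6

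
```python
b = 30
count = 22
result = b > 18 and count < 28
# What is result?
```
Trace:
  b=30
  b=30, count=22
  b=30, count=22, result=True

Final answer: True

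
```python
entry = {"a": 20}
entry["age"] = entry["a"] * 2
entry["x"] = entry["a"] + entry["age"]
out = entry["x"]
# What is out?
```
Trace:
  entry={'a': 20}
  entry={'a': 20, 'age': 40}
  entry={'a': 20, 'age': 40, 'x': 60}
  entry={'a': 20, 'age': 40, 'x': 60}, out=60

Final answer: 60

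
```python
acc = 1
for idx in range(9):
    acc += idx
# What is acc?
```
Trace:
  acc=1
  acc=1, idx=0
  acc=2, idx=1
  acc=4, idx=2
  acc=7, idx=3
  acc=11, idx=4
  acc=16, idx=5
  acc=22, idx=6
  acc=29, idx=7
  acc=37, idx=8

Final answer: 37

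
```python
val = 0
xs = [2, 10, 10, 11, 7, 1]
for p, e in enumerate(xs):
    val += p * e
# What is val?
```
Trace:
  val=0
  val=0, p=0, e=2
  val=10, p=1, e=10
  val=30, p=2, e=10
  val=63, p=3, e=11
  val=91, p=4, e=7
  val=96, p=5, e=1

Final answer: 96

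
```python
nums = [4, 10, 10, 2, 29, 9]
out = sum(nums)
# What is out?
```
Trace:
  nums=[4, 10, 10, 2, 29, 9]
  nums=[4, 10, 10, 2, 29, 9], out=64

Final answer: 64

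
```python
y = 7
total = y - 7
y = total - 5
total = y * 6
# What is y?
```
Trace:
  y=7
  y=7, total=0
  y=-5, total=0
  y=-5, total=-30

Final answer: -5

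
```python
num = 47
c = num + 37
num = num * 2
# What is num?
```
Trace:
  num=47
  num=47, c=84
  num=94, c=84

Final answer: 94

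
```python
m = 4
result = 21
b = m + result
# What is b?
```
Trace:
  m=4
  m=4, result=21
  m=4, result=21, b=25

Final answer: 25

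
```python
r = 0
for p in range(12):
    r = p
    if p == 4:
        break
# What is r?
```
Trace:
  r=0
  r=0, p=0
  r=1, p=1
  r=2, p=2
  r=3, p=3
  r=4, p=4

Final answer: 4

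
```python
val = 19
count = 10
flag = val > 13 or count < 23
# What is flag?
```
Trace:
  val=19
  val=19, count=10
  val=19, count=10, flag=True

Final answer: True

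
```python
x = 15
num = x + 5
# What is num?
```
Trace:
  x=15
  x=15, num=20

Final answer: 20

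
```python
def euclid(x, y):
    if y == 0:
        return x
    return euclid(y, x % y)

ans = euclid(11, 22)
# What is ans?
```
Call trace:
euclid(x=11, y=22)
  euclid(x=22, y=11)
    euclid(x=11, y=0)
    -> return 11
  -> return 11
-> return 11

Final answer: 11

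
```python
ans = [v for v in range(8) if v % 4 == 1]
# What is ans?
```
Trace:
  v=0
  v=1
  v=2
  v=3
  v=4
  v=5
  v=6
  v=7
  ans=[1, 5]

Final answer: [1, 5]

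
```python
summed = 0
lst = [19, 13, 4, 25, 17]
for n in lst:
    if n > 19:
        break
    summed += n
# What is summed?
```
Trace:
  summed=0
  summed=19, n=19
  summed=32, n=13
  summed=36, n=4
  summed=36, n=25

Final answer: 36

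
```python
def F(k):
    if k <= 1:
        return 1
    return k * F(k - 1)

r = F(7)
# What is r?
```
Call trace:
F(k=7)
  F(k=6)
    F(k=5)
      F(k=4)
        F(k=3)
          F(k=2)
            F(k=1)
            -> return 1
          -> return 2
        -> return 6
      -> return 24
    -> return 120
  -> return 720
-> return 5040

Final answer: 5040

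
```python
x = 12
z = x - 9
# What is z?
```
Trace:
  x=12
  x=12, z=3

Final answer: 3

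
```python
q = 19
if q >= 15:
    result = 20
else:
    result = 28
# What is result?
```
Trace:
  q=19
  q=19, result=20

Final answer: 20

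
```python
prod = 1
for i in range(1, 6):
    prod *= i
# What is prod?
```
Trace:
  prod=1
  prod=1, i=1
  prod=2, i=2
  prod=6, i=3
  prod=24, i=4
  prod=120, i=5

Final answer: 120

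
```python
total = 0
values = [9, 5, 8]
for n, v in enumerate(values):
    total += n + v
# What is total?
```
Trace:
  total=0
  total=9, n=0, v=9
  total=15, n=1, v=5
  total=25, n=2, v=8

Final answer: 25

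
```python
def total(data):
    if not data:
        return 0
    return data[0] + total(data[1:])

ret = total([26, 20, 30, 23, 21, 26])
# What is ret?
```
Call trace:
total(data=[26, 20, 30, 23, 21, 26])
  total(data=[20, 30, 23, 21, 26])
    total(data=[30, 23, 21, 26])
      total(data=[23, 21, 26])
        total(data=[21, 26])
          total(data=[26])
            total(data=[])
            -> return 0
          -> return 26
        -> return 47
      -> return 70
    -> return 100
  -> return 120
-> return 146

Final answer: 146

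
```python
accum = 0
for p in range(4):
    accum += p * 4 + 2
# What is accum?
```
Trace:
  accum=0
  accum=2, p=0
  accum=8, p=1
  accum=18, p=2
  accum=32, p=3

Final answer: 32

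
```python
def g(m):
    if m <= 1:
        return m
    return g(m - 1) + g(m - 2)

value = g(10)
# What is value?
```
Call trace (a repeated sub-call is expanded the first time; later identical calls just restate its return value):
g(m=10)
  g(m=9)
    g(m=8)
      g(m=7)
        g(m=6)
          g(m=5)
            g(m=4)
              g(m=3)
                g(m=2)
                  g(m=1)
                  -> return 1
                  g(m=0)
                  -> return 0
                -> return 1
                g(m=1)
                -> return 1
              -> return 2
              g(m=2) -> return 1  (same call as traced above)
            -> return 3
            g(m=3) -> return 2  (same call as traced above)
          -> return 5
          g(m=4) -> return 3  (same call as traced above)
        -> return 8
        g(m=5) -> return 5  (same call as traced above)
      -> return 13
      g(m=6) -> return 8  (same call as traced above)
    -> return 21
    g(m=7) -> return 13  (same call as traced above)
  -> return 34
  g(m=8) -> return 21  (same call as traced above)
-> return 55

Final answer: 55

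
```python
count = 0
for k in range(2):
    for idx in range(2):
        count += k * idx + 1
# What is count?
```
Trace:
  count=0
  count=1, k=0, idx=0
  count=2, k=0, idx=1
  count=3, k=1, idx=0
  count=5, k=1, idx=1

Final answer: 5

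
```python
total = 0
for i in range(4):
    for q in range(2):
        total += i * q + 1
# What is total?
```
Trace:
  total=0
  total=1, i=0, q=0
  total=2, i=0, q=1
  total=3, i=1, q=0
  total=5, i=1, q=1
  total=6, i=2, q=0
  total=9, i=2, q=1
  total=10, i=3, q=0
  total=14, i=3, q=1

Final answer: 14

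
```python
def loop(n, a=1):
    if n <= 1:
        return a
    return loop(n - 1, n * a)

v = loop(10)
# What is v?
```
Call trace:
loop(n=10, a=1)
  loop(n=9, a=10)
    loop(n=8, a=90)
      loop(n=7, a=720)
        loop(n=6, a=5040)
          loop(n=5, a=30240)
            loop(n=4, a=151200)
              loop(n=3, a=604800)
                loop(n=2, a=1814400)
                  loop(n=1, a=3628800)
                  -> return 3628800
                -> return 3628800
              -> return 3628800
            -> return 3628800
          -> return 3628800
        -> return 3628800
      -> return 3628800
    -> return 3628800
  -> return 3628800
-> return 3628800

Final answer: 3628800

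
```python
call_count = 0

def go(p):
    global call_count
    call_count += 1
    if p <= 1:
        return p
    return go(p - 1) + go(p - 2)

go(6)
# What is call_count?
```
Call trace (a repeated sub-call is expanded the first time; later identical calls just restate its return value):
go(p=6)
  go(p=5)
    go(p=4)
      go(p=3)
        go(p=2)
          go(p=1)
          -> return 1
          go(p=0)
          -> return 0
        -> return 1
        go(p=1)
        -> return 1
      -> return 2
      go(p=2) -> return 1  (same call as traced above)
    -> return 3
    go(p=3) -> return 2  (same call as traced above)
  -> return 5
  go(p=4) -> return 3  (same call as traced above)
-> return 8

call_count is incremented once per call, so count the calls in each subtree. Let C(p) = number of calls made by go(p).
C(0) = C(1) = 1 (base case, no recursion); C(p) = 1 + C(p - 1) + C(p - 2) otherwise.
C(2) = 1 + C(1) + C(0) = 1 + 1 + 1 = 3
C(3) = 1 + C(2) + C(1) = 1 + 3 + 1 = 5
C(4) = 1 + C(3) + C(2) = 1 + 5 + 3 = 9
C(5) = 1 + C(4) + C(3) = 1 + 9 + 5 = 15
C(6) = 1 + C(5) + C(4) = 1 + 15 + 9 = 25
call_count = C(6) = 25

Final answer: 25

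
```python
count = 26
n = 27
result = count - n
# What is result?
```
Trace:
  count=26
  count=26, n=27
  count=26, n=27, result=-1

Final answer: -1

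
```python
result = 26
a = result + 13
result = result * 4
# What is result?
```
Trace:
  result=26
  result=26, a=39
  result=104, a=39

Final answer: 104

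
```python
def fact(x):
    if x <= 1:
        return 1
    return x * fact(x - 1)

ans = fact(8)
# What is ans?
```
Call trace:
fact(x=8)
  fact(x=7)
    fact(x=6)
      fact(x=5)
        fact(x=4)
          fact(x=3)
            fact(x=2)
              fact(x=1)
              -> return 1
            -> return 2
          -> return 6
        -> return 24
      -> return 120
    -> return 720
  -> return 5040
-> return 40320

Final answer: 40320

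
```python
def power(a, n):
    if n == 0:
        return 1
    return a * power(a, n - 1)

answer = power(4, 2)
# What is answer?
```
Call trace:
power(a=4, n=2)
  power(a=4, n=1)
    power(a=4, n=0)
    -> return 1
  -> return 4
-> return 16

Final answer: 16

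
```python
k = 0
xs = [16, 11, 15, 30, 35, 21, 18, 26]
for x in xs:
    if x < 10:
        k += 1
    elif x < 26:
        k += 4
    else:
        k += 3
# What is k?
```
Trace:
  k=0
  k=4, x=16
  k=8, x=11
  k=12, x=15
  k=15, x=30
  k=18, x=35
  k=22, x=21
  k=26, x=18
  k=29, x=26

Final answer: 29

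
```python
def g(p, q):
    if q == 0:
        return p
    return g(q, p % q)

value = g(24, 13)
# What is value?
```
Call trace:
g(p=24, q=13)
  g(p=13, q=11)
    g(p=11, q=2)
      g(p=2, q=1)
        g(p=1, q=0)
        -> return 1
      -> return 1
    -> return 1
  -> return 1
-> return 1

Final answer: 1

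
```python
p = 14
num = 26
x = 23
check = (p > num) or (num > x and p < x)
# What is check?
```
Trace:
  p=14
  p=14, num=26
  p=14, num=26, x=23
  p=14, num=26, x=23, check=True

Final answer: True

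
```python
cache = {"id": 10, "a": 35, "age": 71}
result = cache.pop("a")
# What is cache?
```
Trace:
  cache={'id': 10, 'a': 35, 'age': 71}
  cache={'id': 10, 'age': 71}, result=35

Final answer: {'id': 10, 'age': 71}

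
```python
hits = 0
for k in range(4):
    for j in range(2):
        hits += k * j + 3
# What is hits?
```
Trace:
  hits=0
  hits=3, k=0, j=0
  hits=6, k=0, j=1
  hits=9, k=1, j=0
  hits=13, k=1, j=1
  hits=16, k=2, j=0
  hits=21, k=2, j=1
  hits=24, k=3, j=0
  hits=30, k=3, j=1

Final answer: 30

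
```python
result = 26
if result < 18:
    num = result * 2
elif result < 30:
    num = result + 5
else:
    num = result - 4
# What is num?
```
Trace:
  result=26
  result=26, num=31

Final answer: 31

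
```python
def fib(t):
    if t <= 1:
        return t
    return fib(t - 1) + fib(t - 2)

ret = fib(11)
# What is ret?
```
Call trace (a repeated sub-call is expanded the first time; later identical calls just restate its return value):
fib(t=11)
  fib(t=10)
    fib(t=9)
      fib(t=8)
        fib(t=7)
          fib(t=6)
            fib(t=5)
              fib(t=4)
                fib(t=3)
                  fib(t=2)
                    fib(t=1)
                    -> return 1
                    fib(t=0)
                    -> return 0
                  -> return 1
                  fib(t=1)
                  -> return 1
                -> return 2
                fib(t=2) -> return 1  (same call as traced above)
              -> return 3
              fib(t=3) -> return 2  (same call as traced above)
            -> return 5
            fib(t=4) -> return 3  (same call as traced above)
          -> return 8
          fib(t=5) -> return 5  (same call as traced above)
        -> return 13
        fib(t=6) -> return 8  (same call as traced above)
      -> return 21
      fib(t=7) -> return 13  (same call as traced above)
    -> return 34
    fib(t=8) -> return 21  (same call as traced above)
  -> return 55
  fib(t=9) -> return 34  (same call as traced above)
-> return 89

Final answer: 89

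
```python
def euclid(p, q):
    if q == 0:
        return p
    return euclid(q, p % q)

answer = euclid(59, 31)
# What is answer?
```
Call trace:
euclid(p=59, q=31)
  euclid(p=31, q=28)
    euclid(p=28, q=3)
      euclid(p=3, q=1)
        euclid(p=1, q=0)
        -> return 1
      -> return 1
    -> return 1
  -> return 1
-> return 1

Final answer: 1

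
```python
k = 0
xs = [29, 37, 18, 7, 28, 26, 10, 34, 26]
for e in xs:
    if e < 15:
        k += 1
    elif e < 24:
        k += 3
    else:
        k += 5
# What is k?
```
Trace:
  k=0
  k=5, e=29
  k=10, e=37
  k=13, e=18
  k=14, e=7
  k=19, e=28
  k=24, e=26
  k=25, e=10
  k=30, e=34
  k=35, e=26

Final answer: 35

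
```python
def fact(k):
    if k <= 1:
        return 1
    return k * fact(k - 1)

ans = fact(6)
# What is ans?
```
Call trace:
fact(k=6)
  fact(k=5)
    fact(k=4)
      fact(k=3)
        fact(k=2)
          fact(k=1)
          -> return 1
        -> return 2
      -> return 6
    -> return 24
  -> return 120
-> return 720

Final answer: 720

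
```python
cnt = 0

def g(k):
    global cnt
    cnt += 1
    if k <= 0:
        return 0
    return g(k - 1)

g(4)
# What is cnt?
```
Call trace:
g(k=4)
  g(k=3)
    g(k=2)
      g(k=1)
        g(k=0)
        -> return 0
      -> return 0
    -> return 0
  -> return 0
-> return 0

cnt is incremented once per call. g is entered once for each k = 4, 3, 2, 1, 0 (the k <= 0 call returns without recursing), i.e. 4 + 1 calls.
cnt = 5

Final answer: 5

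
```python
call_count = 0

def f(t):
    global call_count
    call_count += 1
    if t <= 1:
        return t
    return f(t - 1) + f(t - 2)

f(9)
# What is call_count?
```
Call trace (a repeated sub-call is expanded the first time; later identical calls just restate its return value):
f(t=9)
  f(t=8)
    f(t=7)
      f(t=6)
        f(t=5)
          f(t=4)
            f(t=3)
              f(t=2)
                f(t=1)
                -> return 1
                f(t=0)
                -> return 0
              -> return 1
              f(t=1)
              -> return 1
            -> return 2
            f(t=2) -> return 1  (same call as traced above)
          -> return 3
          f(t=3) -> return 2  (same call as traced above)
        -> return 5
        f(t=4) -> return 3  (same call as traced above)
      -> return 8
      f(t=5) -> return 5  (same call as traced above)
    -> return 13
    f(t=6) -> return 8  (same call as traced above)
  -> return 21
  f(t=7) -> return 13  (same call as traced above)
-> return 34

call_count is incremented once per call, so count the calls in each subtree. Let C(t) = number of calls made by f(t).
C(0) = C(1) = 1 (base case, no recursion); C(t) = 1 + C(t - 1) + C(t - 2) otherwise.
C(2) = 1 + C(1) + C(0) = 1 + 1 + 1 = 3
C(3) = 1 + C(2) + C(1) = 1 + 3 + 1 = 5
C(4) = 1 + C(3) + C(2) = 1 + 5 + 3 = 9
C(5) = 1 + C(4) + C(3) = 1 + 9 + 5 = 15
C(6) = 1 + C(5) + C(4) = 1 + 15 + 9 = 25
C(7) = 1 + C(6) + C(5) = 1 + 25 + 15 = 41
C(8) = 1 + C(7) + C(6) = 1 + 41 + 25 = 67
C(9) = 1 + C(8) + C(7) = 1 + 67 + 41 = 109
call_count = C(9) = 109

Final answer: 109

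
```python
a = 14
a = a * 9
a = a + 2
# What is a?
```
Trace:
  a=14
  a=126
  a=128

Final answer: 128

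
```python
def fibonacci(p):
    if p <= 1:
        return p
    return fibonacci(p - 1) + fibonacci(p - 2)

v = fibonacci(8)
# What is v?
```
Call trace (a repeated sub-call is expanded the first time; later identical calls just restate its return value):
fibonacci(p=8)
  fibonacci(p=7)
    fibonacci(p=6)
      fibonacci(p=5)
        fibonacci(p=4)
          fibonacci(p=3)
            fibonacci(p=2)
              fibonacci(p=1)
              -> return 1
              fibonacci(p=0)
              -> return 0
            -> return 1
            fibonacci(p=1)
            -> return 1
          -> return 2
          fibonacci(p=2) -> return 1  (same call as traced above)
        -> return 3
        fibonacci(p=3) -> return 2  (same call as traced above)
      -> return 5
      fibonacci(p=4) -> return 3  (same call as traced above)
    -> return 8
    fibonacci(p=5) -> return 5  (same call as traced above)
  -> return 13
  fibonacci(p=6) -> return 8  (same call as traced above)
-> return 21

Final answer: 21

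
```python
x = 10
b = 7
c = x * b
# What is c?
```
Trace:
  x=10
  x=10, b=7
  x=10, b=7, c=70

Final answer: 70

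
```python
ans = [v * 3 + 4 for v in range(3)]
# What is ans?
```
Trace:
  v=0
  v=1
  v=2
  ans=[4, 7, 10]

Final answer: [4, 7, 10]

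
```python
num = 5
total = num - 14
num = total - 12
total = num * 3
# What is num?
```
Trace:
  num=5
  num=5, total=-9
  num=-21, total=-9
  num=-21, total=-63

Final answer: -21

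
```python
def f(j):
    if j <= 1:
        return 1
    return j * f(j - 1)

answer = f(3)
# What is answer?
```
Call trace:
f(j=3)
  f(j=2)
    f(j=1)
    -> return 1
  -> return 2
-> return 6

Final answer: 6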